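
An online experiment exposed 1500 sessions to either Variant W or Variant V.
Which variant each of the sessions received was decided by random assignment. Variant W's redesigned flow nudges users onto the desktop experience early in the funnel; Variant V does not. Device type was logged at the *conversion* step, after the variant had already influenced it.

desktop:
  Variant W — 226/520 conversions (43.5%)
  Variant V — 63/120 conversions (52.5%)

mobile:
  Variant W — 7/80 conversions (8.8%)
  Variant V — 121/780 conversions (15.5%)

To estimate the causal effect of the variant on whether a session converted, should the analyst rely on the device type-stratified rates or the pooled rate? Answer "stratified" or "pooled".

pooled

Because the variant influences device type, device type is a post-treatment mediator, not a confounder. Stratifying on it would bias the estimate; the causal effect is the crude pooled difference.
Pooled: Variant W 38.8% vs Variant V 20.4%; Variant W is higher overall.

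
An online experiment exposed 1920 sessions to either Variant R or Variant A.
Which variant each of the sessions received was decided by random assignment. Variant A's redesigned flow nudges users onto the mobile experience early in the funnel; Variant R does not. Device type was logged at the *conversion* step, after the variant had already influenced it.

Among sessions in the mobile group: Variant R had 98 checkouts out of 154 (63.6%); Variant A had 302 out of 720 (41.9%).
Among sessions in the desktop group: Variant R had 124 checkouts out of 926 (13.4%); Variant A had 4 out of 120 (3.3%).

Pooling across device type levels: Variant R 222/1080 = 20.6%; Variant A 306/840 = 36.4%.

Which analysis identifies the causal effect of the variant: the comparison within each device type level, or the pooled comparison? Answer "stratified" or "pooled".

Device type is recorded after the variant and is itself shifted by it — it sits on the causal path from variant to outcome. Conditioning on a mediator would strip out part of the effect we want; the pooled comparison gives the total causal effect.
Pooled: Variant R 20.6% vs Variant A 36.4%; Variant A is higher overall.

pooled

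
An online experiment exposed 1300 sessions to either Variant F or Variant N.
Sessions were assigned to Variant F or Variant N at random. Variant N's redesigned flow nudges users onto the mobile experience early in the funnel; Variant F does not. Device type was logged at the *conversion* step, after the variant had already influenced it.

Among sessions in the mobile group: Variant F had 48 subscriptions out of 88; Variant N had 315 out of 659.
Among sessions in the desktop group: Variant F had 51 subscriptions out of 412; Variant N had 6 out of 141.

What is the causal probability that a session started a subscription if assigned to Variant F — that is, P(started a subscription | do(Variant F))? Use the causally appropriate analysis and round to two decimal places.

Device type is downstream of the variant. One should not condition on a consequence of treatment, so the overall rates are the right comparison.
So P(outcome | do(Variant F)) is just the pooled rate for Variant F: 99/500 = 0.198.

0.20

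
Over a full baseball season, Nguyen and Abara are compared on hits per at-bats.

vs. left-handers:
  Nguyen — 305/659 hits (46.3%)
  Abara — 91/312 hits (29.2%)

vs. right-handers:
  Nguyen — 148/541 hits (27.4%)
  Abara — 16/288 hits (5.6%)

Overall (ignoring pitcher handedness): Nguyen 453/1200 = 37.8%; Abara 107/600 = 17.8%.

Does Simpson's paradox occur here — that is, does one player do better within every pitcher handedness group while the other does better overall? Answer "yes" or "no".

no

Within each pitcher handedness level (vs. left-handers 46.3% vs 29.2%; vs. right-handers 27.4% vs 5.6%), Nguyen has the higher rate every time. Pooled: 37.8% vs 17.8% — Nguyen has the higher rate overall. They agree.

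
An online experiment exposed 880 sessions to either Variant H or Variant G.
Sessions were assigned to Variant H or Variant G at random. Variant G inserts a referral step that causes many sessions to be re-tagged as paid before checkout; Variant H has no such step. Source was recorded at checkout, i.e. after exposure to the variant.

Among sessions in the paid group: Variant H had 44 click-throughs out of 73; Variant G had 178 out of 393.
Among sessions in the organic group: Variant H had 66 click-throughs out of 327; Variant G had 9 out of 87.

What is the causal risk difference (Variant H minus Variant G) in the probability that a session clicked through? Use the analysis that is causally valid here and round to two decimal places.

-0.11

Traffic source lies on the pathway variant → traffic source → outcome, so adjusting for it blocks the indirect effect. For the total causal effect of variant, use the unadjusted pooled rates.
The causal difference is the pooled difference: 0.275 − 0.390 = -0.115.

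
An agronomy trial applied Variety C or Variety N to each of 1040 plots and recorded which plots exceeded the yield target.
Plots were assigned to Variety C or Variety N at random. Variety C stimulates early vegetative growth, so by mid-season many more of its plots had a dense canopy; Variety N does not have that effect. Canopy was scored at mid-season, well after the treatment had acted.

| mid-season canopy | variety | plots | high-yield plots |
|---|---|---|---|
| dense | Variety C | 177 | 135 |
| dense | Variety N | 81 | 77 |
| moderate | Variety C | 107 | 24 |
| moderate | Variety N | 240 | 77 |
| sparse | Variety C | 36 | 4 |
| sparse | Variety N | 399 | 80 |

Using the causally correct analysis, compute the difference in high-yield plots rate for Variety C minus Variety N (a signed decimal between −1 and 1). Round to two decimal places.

+0.18

Mid-season canopy here is a post-treatment variable shaped by the variety; conditioning on it would introduce bias rather than remove it. The overall comparison is the causal one.
The causal difference is the pooled difference: 0.509 − 0.325 = +0.184.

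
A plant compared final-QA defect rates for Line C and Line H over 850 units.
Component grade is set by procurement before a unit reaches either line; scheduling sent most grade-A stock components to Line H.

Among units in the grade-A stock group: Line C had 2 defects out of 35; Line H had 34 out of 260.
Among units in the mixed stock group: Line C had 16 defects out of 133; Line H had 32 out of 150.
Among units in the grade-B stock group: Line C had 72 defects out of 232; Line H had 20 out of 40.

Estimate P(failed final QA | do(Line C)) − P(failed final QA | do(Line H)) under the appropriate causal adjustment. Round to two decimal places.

-0.12

Since component grade is a pre-existing factor (not a product of the line) and it affects the outcome on its own, it is a confounder. The stratified rates, not the pooled rate, identify the causal effect.
Adjusting over the population distribution of component grade: 0.347·(0.057−0.131) + 0.333·(0.120−0.213) + 0.320·(0.310−0.500) = -0.117.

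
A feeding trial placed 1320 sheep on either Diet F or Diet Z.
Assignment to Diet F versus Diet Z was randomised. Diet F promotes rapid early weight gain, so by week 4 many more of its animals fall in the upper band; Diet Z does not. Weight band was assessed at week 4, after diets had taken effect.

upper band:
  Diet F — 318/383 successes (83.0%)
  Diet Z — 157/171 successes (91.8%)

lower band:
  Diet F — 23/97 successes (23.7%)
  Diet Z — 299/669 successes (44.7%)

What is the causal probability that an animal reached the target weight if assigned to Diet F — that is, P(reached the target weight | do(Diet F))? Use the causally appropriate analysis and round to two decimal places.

Stratifying would compare diets among sheep the diets themselves sorted into week-4 weight band groups — a form of selection on an intermediate. The unconditioned pooled rates give the total causal effect.
So P(outcome | do(Diet F)) is just the pooled rate for Diet F: 341/480 = 0.710.

0.71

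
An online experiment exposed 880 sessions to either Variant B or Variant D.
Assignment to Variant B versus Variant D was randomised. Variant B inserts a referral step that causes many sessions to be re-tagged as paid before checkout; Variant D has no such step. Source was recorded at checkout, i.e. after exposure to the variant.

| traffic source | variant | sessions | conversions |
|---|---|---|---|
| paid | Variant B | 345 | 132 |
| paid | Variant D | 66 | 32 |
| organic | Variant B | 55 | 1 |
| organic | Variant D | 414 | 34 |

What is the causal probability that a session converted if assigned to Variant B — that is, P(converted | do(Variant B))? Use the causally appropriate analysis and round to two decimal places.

Within every traffic source level Variant D has the higher rate, yet pooled Variant B does — Simpson's reversal.
Traffic source is downstream of the variant. One should not condition on a consequence of treatment, so the overall rates are the right comparison.
So P(outcome | do(Variant B)) is just the pooled rate for Variant B: 133/400 = 0.333.

0.33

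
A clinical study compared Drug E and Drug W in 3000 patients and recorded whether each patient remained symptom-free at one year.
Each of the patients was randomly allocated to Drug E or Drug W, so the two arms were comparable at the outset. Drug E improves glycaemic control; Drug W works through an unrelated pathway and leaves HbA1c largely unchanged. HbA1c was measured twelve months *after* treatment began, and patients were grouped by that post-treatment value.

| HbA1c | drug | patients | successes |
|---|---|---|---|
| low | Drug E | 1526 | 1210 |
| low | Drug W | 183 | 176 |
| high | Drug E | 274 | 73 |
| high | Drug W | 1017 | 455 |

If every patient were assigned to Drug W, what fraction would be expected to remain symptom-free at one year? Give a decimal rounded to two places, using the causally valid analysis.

The stratified and pooled comparisons disagree (Drug W wins within each HbA1c; Drug E wins overall), so the answer turns on the causal role of HbA1c.
The distribution of HbA1c is itself part of what the drug does — it is an intermediate outcome. Holding it fixed would remove that part of the effect; the total effect is the pooled difference.
So P(outcome | do(Drug W)) is just the pooled rate for Drug W: 631/1200 = 0.526.

0.53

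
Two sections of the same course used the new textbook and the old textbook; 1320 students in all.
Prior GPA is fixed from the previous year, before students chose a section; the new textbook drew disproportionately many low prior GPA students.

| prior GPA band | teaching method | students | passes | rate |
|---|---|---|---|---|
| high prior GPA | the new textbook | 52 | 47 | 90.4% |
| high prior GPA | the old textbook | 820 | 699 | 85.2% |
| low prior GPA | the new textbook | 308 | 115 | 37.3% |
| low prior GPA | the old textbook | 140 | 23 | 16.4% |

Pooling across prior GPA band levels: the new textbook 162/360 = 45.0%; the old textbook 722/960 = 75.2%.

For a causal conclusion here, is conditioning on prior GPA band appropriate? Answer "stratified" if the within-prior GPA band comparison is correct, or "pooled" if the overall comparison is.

stratified

Prior GPA band differs across teaching methods for reasons unrelated to any effect of the teaching method itself, and it separately predicts the outcome — a classic confounder. We must compare within prior GPA band levels.
Within each level — high prior GPA: 90.4% vs 85.2%; low prior GPA: 37.3% vs 16.4% — the new textbook is higher every time.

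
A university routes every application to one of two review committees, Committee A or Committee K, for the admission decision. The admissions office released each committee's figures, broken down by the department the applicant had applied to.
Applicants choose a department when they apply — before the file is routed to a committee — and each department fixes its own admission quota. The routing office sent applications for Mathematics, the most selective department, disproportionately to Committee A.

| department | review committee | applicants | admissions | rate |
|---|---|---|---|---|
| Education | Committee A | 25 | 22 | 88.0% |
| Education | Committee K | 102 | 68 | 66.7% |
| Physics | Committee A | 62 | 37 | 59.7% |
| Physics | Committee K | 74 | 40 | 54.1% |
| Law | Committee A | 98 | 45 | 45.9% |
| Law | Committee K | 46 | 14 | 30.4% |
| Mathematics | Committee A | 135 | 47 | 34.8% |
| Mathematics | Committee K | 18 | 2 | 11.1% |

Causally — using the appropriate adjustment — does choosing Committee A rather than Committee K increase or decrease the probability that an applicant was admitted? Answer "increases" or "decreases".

The imbalance in department arose from how applicants were allocated, not from anything the review committee did; and department independently affects the outcome. The pooled gap is confounded — condition on department.
Within each level — Education: 88.0% vs 66.7%; Physics: 59.7% vs 54.1%; Law: 45.9% vs 30.4%; Mathematics: 34.8% vs 11.1% — Committee A is higher every time.

increases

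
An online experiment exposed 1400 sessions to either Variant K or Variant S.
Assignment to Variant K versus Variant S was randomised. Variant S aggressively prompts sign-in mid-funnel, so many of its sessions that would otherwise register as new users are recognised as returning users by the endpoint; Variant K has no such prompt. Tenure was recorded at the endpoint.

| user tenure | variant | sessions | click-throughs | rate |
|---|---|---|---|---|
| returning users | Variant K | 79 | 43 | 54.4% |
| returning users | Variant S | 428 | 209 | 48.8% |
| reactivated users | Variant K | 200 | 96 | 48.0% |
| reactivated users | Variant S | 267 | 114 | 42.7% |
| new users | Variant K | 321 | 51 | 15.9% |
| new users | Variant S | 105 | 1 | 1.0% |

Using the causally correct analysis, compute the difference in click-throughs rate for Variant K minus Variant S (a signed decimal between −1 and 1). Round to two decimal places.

-0.09

The user tenure-specific comparison favours Variant K throughout, but the pooled figures favour Variant S. The question is whether to condition on user tenure.
User tenure is recorded after the variant and is itself shifted by it — it sits on the causal path from variant to outcome. Conditioning on a mediator would strip out part of the effect we want; the pooled comparison gives the total causal effect.
The causal difference is the pooled difference: 0.317 − 0.405 = -0.088.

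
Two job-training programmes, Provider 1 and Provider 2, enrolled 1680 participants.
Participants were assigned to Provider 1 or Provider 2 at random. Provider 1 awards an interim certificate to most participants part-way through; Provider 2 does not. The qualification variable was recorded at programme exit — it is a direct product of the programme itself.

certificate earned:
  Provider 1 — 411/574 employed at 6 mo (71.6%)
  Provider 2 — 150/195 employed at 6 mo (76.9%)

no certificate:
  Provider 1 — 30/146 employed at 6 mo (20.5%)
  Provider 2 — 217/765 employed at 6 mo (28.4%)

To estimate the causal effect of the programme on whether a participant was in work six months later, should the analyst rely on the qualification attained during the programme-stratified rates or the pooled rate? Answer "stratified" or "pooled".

Provider 2 is higher inside every qualification attained during the programme stratum but Provider 1 is higher in aggregate. Whether to stratify depends on how qualification attained during the programme relates to the programme.
Qualification attained during the programme is downstream of the programme. One should not condition on a consequence of treatment, so the overall rates are the right comparison.
Pooled: Provider 1 61.3% vs Provider 2 38.2%; Provider 1 is higher overall.

pooled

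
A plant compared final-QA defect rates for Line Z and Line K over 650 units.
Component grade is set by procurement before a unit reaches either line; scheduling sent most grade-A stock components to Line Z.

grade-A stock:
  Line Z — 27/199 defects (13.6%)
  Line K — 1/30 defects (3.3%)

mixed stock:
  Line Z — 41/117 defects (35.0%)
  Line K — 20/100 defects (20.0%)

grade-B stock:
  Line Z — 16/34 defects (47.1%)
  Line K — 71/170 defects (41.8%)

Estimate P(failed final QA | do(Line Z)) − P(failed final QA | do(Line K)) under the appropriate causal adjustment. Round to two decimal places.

Here component grade is a common cause — it drives both which line a case falls under and the outcome. The crude comparison mixes populations; the stratum-specific rates are the causally relevant ones.
Adjusting over the population distribution of component grade: 0.352·(0.136−0.033) + 0.334·(0.350−0.200) + 0.314·(0.471−0.418) = +0.103.

+0.10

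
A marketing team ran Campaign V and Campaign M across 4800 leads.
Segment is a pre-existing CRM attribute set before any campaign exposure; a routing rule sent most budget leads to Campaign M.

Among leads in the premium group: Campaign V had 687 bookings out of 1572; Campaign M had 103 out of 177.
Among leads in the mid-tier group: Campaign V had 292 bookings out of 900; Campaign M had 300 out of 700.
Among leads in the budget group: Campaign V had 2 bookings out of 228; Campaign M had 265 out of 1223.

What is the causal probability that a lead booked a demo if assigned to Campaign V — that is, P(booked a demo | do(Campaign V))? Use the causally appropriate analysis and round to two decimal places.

0.27

The stratified and pooled comparisons disagree (Campaign M wins within each customer segment; Campaign V wins overall), so the answer turns on the causal role of customer segment.
Nothing the campaign does changes customer segment; the imbalance is an allocation artefact. With customer segment also predicting the outcome, the pooled figure is confounded, and the within-stratum comparison is the causal one.
Standardising Campaign V to the population customer segment mix: 0.364·687/1572 + 0.333·292/900 + 0.302·2/228 = 0.270.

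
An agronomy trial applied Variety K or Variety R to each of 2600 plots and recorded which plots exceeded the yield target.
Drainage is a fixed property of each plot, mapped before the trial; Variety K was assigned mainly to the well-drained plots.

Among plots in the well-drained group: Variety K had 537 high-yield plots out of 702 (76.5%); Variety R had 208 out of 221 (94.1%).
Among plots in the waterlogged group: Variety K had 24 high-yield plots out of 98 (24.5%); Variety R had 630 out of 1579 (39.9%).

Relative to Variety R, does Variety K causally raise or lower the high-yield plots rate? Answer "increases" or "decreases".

Field drainage is set before the variety has any effect — it is not caused by the variety — and it independently drives the outcome. That makes it a confounder, so the causal comparison is within field drainage levels.
Within each level — well-drained: 76.5% vs 94.1%; waterlogged: 24.5% vs 39.9% — Variety R is higher every time.

decreases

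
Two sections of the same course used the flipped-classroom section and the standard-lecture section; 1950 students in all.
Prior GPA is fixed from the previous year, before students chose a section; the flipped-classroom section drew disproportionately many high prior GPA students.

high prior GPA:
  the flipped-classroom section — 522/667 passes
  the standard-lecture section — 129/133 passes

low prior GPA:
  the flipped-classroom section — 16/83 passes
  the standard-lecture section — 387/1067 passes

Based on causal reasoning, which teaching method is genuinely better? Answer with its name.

the standard-lecture section

Within every prior GPA band level the standard-lecture section has the higher rate, yet pooled the flipped-classroom section does — Simpson's reversal.
Here prior GPA band is a common cause — it drives both which teaching method a case falls under and the outcome. The crude comparison mixes populations; the stratum-specific rates are the causally relevant ones.
Within each level — high prior GPA: 78.3% vs 97.0%; low prior GPA: 19.3% vs 36.3% — the standard-lecture section is higher every time.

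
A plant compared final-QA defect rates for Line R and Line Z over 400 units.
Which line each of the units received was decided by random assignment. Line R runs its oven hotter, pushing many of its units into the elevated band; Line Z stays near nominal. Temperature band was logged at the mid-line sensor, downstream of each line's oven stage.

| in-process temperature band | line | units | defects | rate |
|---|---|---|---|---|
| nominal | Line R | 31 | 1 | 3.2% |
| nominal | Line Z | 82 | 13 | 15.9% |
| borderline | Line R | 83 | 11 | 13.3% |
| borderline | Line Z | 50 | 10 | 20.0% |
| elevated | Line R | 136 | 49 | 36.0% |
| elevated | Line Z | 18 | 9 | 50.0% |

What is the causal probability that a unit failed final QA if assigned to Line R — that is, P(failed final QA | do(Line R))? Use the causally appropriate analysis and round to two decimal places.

0.24

Line R is lower inside every in-process temperature band stratum but Line Z is lower in aggregate. Whether to stratify depends on how in-process temperature band relates to the line.
In-process temperature band lies on the pathway line → in-process temperature band → outcome, so adjusting for it blocks the indirect effect. For the total causal effect of line, use the unadjusted pooled rates.
So P(outcome | do(Line R)) is just the pooled rate for Line R: 61/250 = 0.244.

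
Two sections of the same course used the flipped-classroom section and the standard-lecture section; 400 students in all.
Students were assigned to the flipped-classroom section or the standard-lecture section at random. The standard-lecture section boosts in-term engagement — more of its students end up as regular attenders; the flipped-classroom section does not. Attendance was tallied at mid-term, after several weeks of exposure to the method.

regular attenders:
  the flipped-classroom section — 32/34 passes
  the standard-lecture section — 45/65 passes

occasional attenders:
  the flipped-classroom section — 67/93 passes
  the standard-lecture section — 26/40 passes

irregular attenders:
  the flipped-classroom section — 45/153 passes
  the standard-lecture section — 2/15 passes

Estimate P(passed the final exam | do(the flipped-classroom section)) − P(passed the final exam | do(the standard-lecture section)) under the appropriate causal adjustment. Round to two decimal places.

Within every mid-term attendance level the flipped-classroom section has the higher rate, yet pooled the standard-lecture section does — Simpson's reversal.
The distribution of mid-term attendance is itself part of what the teaching method does — it is an intermediate outcome. Holding it fixed would remove that part of the effect; the total effect is the pooled difference.
The causal difference is the pooled difference: 0.514 − 0.608 = -0.094.

-0.09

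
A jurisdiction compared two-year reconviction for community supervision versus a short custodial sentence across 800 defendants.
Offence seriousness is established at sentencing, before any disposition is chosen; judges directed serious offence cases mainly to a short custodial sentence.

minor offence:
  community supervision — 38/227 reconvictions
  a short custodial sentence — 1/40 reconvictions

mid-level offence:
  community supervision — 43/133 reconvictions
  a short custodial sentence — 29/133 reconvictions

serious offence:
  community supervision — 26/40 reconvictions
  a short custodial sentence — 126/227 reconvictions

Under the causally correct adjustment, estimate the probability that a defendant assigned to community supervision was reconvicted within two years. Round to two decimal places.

Within every offence seriousness level a short custodial sentence has the lower rate, yet pooled community supervision does — Simpson's reversal.
Since offence seriousness is a pre-existing factor (not a product of the disposition) and it affects the outcome on its own, it is a confounder. The stratified rates, not the pooled rate, identify the causal effect.
Standardising community supervision to the population offence seriousness mix: 0.334·38/227 + 0.333·43/133 + 0.334·26/40 = 0.380.

0.38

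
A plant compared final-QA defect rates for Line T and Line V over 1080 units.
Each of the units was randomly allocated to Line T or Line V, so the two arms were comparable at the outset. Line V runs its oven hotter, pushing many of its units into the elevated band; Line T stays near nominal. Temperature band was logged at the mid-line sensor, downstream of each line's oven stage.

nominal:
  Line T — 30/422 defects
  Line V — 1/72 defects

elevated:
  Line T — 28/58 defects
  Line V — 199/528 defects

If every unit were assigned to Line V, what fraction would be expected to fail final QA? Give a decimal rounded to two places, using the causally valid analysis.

0.33

The in-process temperature band-specific comparison favours Line V throughout, but the pooled figures favour Line T. The question is whether to condition on in-process temperature band.
In-process temperature band is recorded after the line and is itself shifted by it — it sits on the causal path from line to outcome. Conditioning on a mediator would strip out part of the effect we want; the pooled comparison gives the total causal effect.
So P(outcome | do(Line V)) is just the pooled rate for Line V: 200/600 = 0.333.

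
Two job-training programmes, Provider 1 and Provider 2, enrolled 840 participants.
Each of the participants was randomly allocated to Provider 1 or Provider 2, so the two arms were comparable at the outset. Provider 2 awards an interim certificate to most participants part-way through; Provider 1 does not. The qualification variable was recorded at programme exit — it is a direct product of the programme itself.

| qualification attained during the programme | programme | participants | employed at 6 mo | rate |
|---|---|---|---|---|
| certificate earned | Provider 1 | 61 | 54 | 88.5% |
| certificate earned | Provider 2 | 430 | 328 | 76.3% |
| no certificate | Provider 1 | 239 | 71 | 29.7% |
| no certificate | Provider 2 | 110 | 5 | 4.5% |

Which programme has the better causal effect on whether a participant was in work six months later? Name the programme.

The stratified and pooled comparisons disagree (Provider 1 wins within each qualification attained during the programme; Provider 2 wins overall), so the answer turns on the causal role of qualification attained during the programme.
Qualification attained during the programme here is a post-treatment variable shaped by the programme; conditioning on it would introduce bias rather than remove it. The overall comparison is the causal one.
Pooled: Provider 1 41.7% vs Provider 2 61.7%; Provider 2 is higher overall.

Provider 2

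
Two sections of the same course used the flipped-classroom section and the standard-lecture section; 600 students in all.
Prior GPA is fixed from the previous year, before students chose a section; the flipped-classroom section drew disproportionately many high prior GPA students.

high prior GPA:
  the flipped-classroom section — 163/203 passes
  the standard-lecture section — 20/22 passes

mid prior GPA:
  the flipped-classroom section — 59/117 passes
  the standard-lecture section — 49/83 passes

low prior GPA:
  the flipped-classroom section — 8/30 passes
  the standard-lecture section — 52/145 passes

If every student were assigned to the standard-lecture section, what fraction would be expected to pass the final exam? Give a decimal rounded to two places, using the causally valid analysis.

The prior GPA band-specific comparison favours the standard-lecture section throughout, but the pooled figures favour the flipped-classroom section. The question is whether to condition on prior GPA band.
Nothing the teaching method does changes prior GPA band; the imbalance is an allocation artefact. With prior GPA band also predicting the outcome, the pooled figure is confounded, and the within-stratum comparison is the causal one.
Standardising the standard-lecture section to the population prior GPA band mix: 0.375·20/22 + 0.333·49/83 + 0.292·52/145 = 0.642.

0.64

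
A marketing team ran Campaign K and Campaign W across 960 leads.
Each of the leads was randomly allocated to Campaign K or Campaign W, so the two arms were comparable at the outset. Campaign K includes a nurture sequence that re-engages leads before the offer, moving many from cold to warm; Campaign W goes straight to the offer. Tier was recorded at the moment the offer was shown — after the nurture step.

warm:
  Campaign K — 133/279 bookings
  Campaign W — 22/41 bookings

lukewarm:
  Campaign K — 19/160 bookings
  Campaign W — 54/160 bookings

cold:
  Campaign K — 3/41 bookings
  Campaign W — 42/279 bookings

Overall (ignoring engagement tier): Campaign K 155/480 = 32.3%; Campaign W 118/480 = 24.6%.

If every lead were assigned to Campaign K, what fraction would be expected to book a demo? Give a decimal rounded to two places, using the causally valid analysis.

0.32

The stratified and pooled comparisons disagree (Campaign W wins within each engagement tier; Campaign K wins overall), so the answer turns on the causal role of engagement tier.
Engagement tier lies on the pathway campaign → engagement tier → outcome, so adjusting for it blocks the indirect effect. For the total causal effect of campaign, use the unadjusted pooled rates.
So P(outcome | do(Campaign K)) is just the pooled rate for Campaign K: 155/480 = 0.323.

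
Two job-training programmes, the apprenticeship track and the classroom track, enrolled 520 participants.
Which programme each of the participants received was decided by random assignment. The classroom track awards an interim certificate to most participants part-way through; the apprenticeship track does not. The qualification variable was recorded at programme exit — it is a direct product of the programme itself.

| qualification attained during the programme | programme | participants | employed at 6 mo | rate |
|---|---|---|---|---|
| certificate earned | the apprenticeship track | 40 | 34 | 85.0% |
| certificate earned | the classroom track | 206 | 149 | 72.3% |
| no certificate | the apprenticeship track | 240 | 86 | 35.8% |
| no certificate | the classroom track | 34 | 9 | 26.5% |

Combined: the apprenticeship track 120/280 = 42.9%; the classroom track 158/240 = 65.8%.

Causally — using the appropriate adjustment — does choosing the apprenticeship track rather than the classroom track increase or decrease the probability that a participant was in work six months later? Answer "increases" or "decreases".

Qualification attained during the programme is downstream of the programme. One should not condition on a consequence of treatment, so the overall rates are the right comparison.
Pooled: the apprenticeship track 42.9% vs the classroom track 65.8%; the classroom track is higher overall.

decreases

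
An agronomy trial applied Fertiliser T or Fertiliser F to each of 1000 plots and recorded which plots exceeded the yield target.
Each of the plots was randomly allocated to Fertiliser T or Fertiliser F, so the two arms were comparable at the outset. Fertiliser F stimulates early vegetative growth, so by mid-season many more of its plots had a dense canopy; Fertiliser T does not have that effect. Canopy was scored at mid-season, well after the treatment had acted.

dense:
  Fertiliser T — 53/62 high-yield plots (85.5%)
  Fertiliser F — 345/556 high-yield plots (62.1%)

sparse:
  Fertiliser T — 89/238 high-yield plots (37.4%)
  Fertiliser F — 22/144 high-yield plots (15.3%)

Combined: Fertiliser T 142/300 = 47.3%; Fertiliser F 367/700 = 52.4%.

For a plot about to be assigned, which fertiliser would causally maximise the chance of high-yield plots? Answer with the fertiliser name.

Fertiliser F

The mid-season canopy-specific comparison favours Fertiliser T throughout, but the pooled figures favour Fertiliser F. The question is whether to condition on mid-season canopy.
Mid-season canopy is downstream of the fertiliser. One should not condition on a consequence of treatment, so the overall rates are the right comparison.
Pooled: Fertiliser T 47.3% vs Fertiliser F 52.4%; Fertiliser F is higher overall.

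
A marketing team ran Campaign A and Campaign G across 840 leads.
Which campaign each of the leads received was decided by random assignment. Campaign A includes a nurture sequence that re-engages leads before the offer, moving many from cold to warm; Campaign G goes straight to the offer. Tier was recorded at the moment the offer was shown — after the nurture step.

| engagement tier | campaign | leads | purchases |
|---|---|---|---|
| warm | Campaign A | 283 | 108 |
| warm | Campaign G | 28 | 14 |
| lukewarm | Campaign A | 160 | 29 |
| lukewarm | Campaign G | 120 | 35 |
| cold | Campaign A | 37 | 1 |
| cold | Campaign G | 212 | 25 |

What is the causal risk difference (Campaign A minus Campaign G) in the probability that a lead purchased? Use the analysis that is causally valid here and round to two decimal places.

+0.08

Within every engagement tier level Campaign G has the higher rate, yet pooled Campaign A does — Simpson's reversal.
The distribution of engagement tier is itself part of what the campaign does — it is an intermediate outcome. Holding it fixed would remove that part of the effect; the total effect is the pooled difference.
The causal difference is the pooled difference: 0.287 − 0.206 = +0.082.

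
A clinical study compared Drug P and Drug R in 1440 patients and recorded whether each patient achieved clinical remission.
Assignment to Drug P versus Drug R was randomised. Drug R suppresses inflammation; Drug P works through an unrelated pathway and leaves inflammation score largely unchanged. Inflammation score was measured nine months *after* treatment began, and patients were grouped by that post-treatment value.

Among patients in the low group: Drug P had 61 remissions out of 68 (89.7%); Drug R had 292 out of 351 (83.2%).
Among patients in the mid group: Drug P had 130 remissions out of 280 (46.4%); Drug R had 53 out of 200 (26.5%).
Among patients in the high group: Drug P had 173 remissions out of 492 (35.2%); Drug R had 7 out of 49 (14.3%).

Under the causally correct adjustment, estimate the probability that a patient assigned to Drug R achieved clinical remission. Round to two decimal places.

Within every inflammation score level Drug P has the higher rate, yet pooled Drug R does — Simpson's reversal.
Inflammation score here is a post-treatment variable shaped by the drug; conditioning on it would introduce bias rather than remove it. The overall comparison is the causal one.
So P(outcome | do(Drug R)) is just the pooled rate for Drug R: 352/600 = 0.587.

0.59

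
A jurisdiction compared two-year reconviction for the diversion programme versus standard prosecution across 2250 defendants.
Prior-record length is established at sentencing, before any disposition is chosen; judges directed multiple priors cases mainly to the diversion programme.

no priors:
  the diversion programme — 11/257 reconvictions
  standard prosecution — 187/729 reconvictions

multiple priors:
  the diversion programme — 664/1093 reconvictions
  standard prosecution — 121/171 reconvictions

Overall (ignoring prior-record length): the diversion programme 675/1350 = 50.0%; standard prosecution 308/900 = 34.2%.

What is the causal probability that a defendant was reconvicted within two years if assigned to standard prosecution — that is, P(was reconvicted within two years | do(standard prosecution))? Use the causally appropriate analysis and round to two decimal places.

Nothing the disposition does changes prior-record length; the imbalance is an allocation artefact. With prior-record length also predicting the outcome, the pooled figure is confounded, and the within-stratum comparison is the causal one.
Standardising standard prosecution to the population prior-record length mix: 0.438·187/729 + 0.562·121/171 = 0.510.

0.51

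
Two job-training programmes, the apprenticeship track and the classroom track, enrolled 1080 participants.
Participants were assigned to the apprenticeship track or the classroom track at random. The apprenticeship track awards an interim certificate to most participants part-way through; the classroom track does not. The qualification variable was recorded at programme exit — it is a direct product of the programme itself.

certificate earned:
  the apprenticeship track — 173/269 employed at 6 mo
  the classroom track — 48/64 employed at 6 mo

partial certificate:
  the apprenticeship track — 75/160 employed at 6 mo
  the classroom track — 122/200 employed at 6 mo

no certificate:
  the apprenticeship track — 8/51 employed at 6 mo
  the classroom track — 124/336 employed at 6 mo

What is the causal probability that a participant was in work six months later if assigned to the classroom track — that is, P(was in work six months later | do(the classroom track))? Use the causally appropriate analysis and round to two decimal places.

0.49

The stratified and pooled comparisons disagree (the classroom track wins within each qualification attained during the programme; the apprenticeship track wins overall), so the answer turns on the causal role of qualification attained during the programme.
Qualification attained during the programme here is a post-treatment variable shaped by the programme; conditioning on it would introduce bias rather than remove it. The overall comparison is the causal one.
So P(outcome | do(the classroom track)) is just the pooled rate for the classroom track: 294/600 = 0.490.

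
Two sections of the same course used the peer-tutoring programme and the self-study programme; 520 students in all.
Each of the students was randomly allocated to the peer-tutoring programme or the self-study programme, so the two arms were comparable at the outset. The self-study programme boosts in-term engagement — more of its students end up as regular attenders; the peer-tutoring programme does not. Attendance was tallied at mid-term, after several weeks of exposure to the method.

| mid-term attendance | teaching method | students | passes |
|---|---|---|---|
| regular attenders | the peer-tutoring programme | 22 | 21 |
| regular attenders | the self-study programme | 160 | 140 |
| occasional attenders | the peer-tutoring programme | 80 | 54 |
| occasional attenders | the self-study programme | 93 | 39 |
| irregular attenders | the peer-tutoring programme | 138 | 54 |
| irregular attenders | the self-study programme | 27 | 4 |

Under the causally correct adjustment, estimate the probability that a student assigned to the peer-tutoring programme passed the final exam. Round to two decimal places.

0.54

Mid-term attendance is recorded after the teaching method and is itself shifted by it — it sits on the causal path from teaching method to outcome. Conditioning on a mediator would strip out part of the effect we want; the pooled comparison gives the total causal effect.
So P(outcome | do(the peer-tutoring programme)) is just the pooled rate for the peer-tutoring programme: 129/240 = 0.537.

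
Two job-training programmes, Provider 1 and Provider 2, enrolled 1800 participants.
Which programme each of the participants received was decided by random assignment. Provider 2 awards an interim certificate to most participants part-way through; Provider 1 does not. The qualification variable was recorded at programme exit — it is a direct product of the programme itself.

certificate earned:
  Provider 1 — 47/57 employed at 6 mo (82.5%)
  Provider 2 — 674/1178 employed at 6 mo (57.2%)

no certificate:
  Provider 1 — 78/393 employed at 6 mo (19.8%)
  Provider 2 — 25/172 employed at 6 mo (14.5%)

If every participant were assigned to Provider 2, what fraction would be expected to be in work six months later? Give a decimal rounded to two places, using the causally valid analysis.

0.52

The distribution of qualification attained during the programme is itself part of what the programme does — it is an intermediate outcome. Holding it fixed would remove that part of the effect; the total effect is the pooled difference.
So P(outcome | do(Provider 2)) is just the pooled rate for Provider 2: 699/1350 = 0.518.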